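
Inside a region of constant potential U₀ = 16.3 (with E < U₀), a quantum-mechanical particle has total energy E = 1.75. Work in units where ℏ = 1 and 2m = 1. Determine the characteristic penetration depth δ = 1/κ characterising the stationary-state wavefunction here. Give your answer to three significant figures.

Since E < U₀ the TISE in this region is ψ'' = κ²ψ with κ = √(2m(U₀ − E))/ℏ.
κ = √(2 × 0.5 × 14.55) = 3.814. The penetration depth is δ = 1/κ = 0.262.

δ = 0.262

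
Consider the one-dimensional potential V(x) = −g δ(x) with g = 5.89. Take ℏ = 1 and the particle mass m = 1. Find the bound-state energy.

The bound state is ψ(x) = √κ e^{−κ|x|}. The derivative jump ψ'(0⁺) − ψ'(0⁻) = −(2mg/ℏ²)ψ(0) fixes κ = mg/ℏ² = 5.890.
Then E = −ℏ²κ²/(2m) = −mg²/(2ℏ²) = -17.35.

E = -17.3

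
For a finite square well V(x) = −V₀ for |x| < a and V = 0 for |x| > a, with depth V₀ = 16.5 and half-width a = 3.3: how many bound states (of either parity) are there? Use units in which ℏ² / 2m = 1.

The dimensionless depth is z₀ = a√(2mV₀)/ℏ = 3.3 × √(16.50) = 13.40.
The even/odd transcendental equations gain one root per π/2 in z₀, giving N = 1 + ⌊2z₀/π⌋ = 1 + ⌊8.534⌋ = 9.

N = 9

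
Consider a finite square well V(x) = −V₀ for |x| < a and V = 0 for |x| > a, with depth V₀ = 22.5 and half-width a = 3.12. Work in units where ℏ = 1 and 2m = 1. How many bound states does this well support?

Define the well-strength parameter z₀ = (a/ℏ)√(2mV₀) = 3.12 × √(2·0.5·22.5) = 14.80.
A new bound state (alternating even/odd) appears each time z₀ passes a multiple of π/2, so N = ⌊2z₀/π⌋ + 1 = ⌊9.422⌋ + 1 = 10.

N = 10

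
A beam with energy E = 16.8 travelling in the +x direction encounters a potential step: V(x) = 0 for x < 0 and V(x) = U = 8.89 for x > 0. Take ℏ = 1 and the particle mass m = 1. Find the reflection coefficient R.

The wavenumbers are k₁ = √(2mE)/ℏ = 5.797 on the left and k₂ = √(2m(E − U))/ℏ = 3.977 on the right.
Matching ψ and ψ′ at x = 0 gives r = (k₁ − k₂)/(k₁ + k₂), so R = r² = 0.03464 and T = 1 − R = 0.9654.

R = 0.0346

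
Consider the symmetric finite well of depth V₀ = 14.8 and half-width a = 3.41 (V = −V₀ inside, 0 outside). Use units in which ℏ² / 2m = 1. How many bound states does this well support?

N = 9

Define the well-strength parameter z₀ = (a/ℏ)√(2mV₀) = 3.41 × √(2·0.5·14.8) = 13.12.
A new bound state (alternating even/odd) appears each time z₀ passes a multiple of π/2, so N = ⌊2z₀/π⌋ + 1 = ⌊8.352⌋ + 1 = 9.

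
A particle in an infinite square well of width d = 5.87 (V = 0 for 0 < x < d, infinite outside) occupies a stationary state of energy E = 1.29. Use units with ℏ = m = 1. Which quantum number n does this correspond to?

n = 3

From E_n = n²π²ℏ²/(2md²) invert to n = √(2md²E)/(πℏ).
n = (5.87/π) × √(2 × 1 × 1.29) = 3.001 → n = 3.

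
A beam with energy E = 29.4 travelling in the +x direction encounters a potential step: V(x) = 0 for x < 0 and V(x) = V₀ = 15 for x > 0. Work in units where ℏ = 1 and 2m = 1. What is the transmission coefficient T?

T = 0.969

The wavenumbers are k₁ = √(2mE)/ℏ = 5.422 on the left and k₂ = √(2m(E − V₀))/ℏ = 3.795 on the right.
Matching ψ and ψ′ at x = 0 gives r = (k₁ − k₂)/(k₁ + k₂), so R = r² = 0.03118 and T = 1 − R = 0.9688.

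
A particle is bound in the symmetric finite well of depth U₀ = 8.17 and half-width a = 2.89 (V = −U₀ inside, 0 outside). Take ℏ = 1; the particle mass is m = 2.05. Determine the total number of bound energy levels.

The dimensionless depth is z₀ = a√(2mU₀)/ℏ = 2.89 × √(33.50) = 16.73.
A new bound state (alternating even/odd) appears each time z₀ passes a multiple of π/2, so N = ⌊2z₀/π⌋ + 1 = ⌊10.65⌋ + 1 = 11.

N = 11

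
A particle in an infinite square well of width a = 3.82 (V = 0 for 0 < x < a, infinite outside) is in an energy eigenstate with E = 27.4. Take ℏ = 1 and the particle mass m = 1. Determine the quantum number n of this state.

From E_n = n²π²ℏ²/(2ma²) invert to n = √(2ma²E)/(πℏ).
n = (3.82/π) × √(2 × 1 × 27.4) = 9.001 → n = 9.

n = 9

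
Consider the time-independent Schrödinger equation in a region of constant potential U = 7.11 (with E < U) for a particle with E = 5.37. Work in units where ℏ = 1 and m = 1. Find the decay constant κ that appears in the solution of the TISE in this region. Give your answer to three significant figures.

κ = 1.87

Since E < U the TISE in this region is ψ'' = κ²ψ with κ = √(2m(U − E))/ℏ.
κ = √(2 × 1 × 1.74) = 1.865.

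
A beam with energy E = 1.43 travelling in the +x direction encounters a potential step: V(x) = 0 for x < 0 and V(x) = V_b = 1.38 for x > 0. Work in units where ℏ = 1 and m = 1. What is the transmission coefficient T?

On each side the TISE gives plane waves with k = √(2m(E − V))/ℏ: k₁ = √(2·1·1.43) = 1.691, k₂ = √(2·1·0.05) = 0.3162.
Matching ψ and ψ′ at x = 0 gives r = (k₁ − k₂)/(k₁ + k₂), so R = r² = 0.4691 and T = 1 − R = 0.5309.

T = 0.531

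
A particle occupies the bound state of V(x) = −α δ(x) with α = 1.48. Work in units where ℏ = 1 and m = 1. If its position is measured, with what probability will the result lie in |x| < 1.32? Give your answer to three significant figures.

P = 0.980

The normalised bound state is ψ = √κ e^{−κ|x|} with κ = mα/ℏ² = 1.480.
P(|x| < d) = ∫_{−d}^{d} κ e^{−2κ|x|} dx = 1 − e^{−2κd} = 1 − e^{−3.907} = 0.9799.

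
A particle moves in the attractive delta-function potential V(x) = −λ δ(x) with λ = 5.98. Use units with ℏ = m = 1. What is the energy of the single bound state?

E = -17.9

The bound state is ψ(x) = √κ e^{−κ|x|}. The derivative jump ψ'(0⁺) − ψ'(0⁻) = −(2mλ/ℏ²)ψ(0) fixes κ = mλ/ℏ² = 5.980.
Then E = −ℏ²κ²/(2m) = −mλ²/(2ℏ²) = -17.88.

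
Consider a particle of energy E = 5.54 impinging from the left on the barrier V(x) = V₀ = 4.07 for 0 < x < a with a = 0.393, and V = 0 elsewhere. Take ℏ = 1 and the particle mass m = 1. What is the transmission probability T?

T = 0.835

E > V₀: inside the barrier k₂ = √(2m(E − V₀))/ℏ = 1.715, k₂a = 0.6739.
T = [1 + V₀² sin²(k₂a) / (4E(E − V₀))]⁻¹ = 1/1.198 = 0.835.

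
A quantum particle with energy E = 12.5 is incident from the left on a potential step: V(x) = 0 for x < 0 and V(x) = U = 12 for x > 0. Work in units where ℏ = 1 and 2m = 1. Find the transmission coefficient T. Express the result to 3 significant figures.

T = 0.556

The wavenumbers are k₁ = √(2mE)/ℏ = 3.536 on the left and k₂ = √(2m(E − U))/ℏ = 0.7071 on the right.
Continuity of ψ and ψ′ at the step yields the reflection amplitude r = (k₁ − k₂)/(k₁ + k₂) = 0.6667; thus R = |r|² = 0.4444, T = 0.5556.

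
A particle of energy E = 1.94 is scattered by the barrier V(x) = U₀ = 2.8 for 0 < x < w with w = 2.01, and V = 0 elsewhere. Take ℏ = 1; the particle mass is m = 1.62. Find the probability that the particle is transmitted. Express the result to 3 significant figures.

E < U₀: inside the barrier ψ ∝ e^{±κx} with κ = √(2m(U₀ − E))/ℏ = 1.669.
κw = 3.355, sinh(κw) = 14.31.
The exact tunnelling result is T⁻¹ = 1 + U₀² sinh²(κw) / [4E(U₀ − E)] = 241.5, so T = 0.00414.

T = 0.00414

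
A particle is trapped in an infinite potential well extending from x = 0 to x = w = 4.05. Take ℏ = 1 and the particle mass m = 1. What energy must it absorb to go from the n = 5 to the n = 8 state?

E_n = n²π²ℏ²/(2mw²), so ΔE = (8² − 5²) π²ℏ²/(2mw²).
ΔE = 39 × π² / (2 × 1 × 4.05²) = 11.73.

ΔE = 11.7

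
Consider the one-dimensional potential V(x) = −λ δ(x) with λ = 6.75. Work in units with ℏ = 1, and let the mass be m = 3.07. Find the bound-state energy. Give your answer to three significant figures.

The bound state is ψ(x) = √κ e^{−κ|x|}. The derivative jump ψ'(0⁺) − ψ'(0⁻) = −(2mλ/ℏ²)ψ(0) fixes κ = mλ/ℏ² = 20.72.
Then E = −ℏ²κ²/(2m) = −mλ²/(2ℏ²) = -69.94.

E = -69.9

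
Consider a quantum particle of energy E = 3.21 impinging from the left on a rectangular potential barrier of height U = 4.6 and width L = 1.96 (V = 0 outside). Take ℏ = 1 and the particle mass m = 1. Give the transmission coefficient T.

E < U: inside the barrier ψ ∝ e^{±κx} with κ = √(2m(U − E))/ℏ = 1.667.
κL = 3.268, sinh(κL) = 13.11.
Matching ψ, ψ′ at both faces gives T = [1 + U² sinh²(κL) / (4E(U − E))]⁻¹ = 1/204.8 = 0.00488.

T = 0.00488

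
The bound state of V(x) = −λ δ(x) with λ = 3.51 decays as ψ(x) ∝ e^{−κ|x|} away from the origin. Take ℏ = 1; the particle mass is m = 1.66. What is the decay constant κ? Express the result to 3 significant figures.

κ = 5.83

Integrate −(ℏ²/2m)ψ'' − λδ(x)ψ = Eψ from −ε to +ε: the ψ'' term gives ψ'(0⁺) − ψ'(0⁻) and the δ term gives −(2mλ/ℏ²)ψ(0).
With ψ ∝ e^{−κ|x|} this yields −2κ = −2mλ/ℏ², so κ = mλ/ℏ² = 5.827.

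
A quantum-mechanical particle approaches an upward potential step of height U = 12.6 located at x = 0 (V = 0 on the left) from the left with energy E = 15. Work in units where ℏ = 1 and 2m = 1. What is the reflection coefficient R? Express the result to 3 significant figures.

The wavenumbers are k₁ = √(2mE)/ℏ = 3.873 on the left and k₂ = √(2m(E − U))/ℏ = 1.549 on the right.
Matching ψ and ψ′ at x = 0 gives r = (k₁ − k₂)/(k₁ + k₂), so R = r² = 0.1837 and T = 1 − R = 0.8163.

R = 0.184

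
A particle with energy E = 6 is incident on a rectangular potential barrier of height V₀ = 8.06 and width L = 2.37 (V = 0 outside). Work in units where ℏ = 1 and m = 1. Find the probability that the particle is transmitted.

Since E < V₀ the interior solution is evanescent with decay constant κ = √(2m(V₀ − E))/ℏ = 2.030.
κL = 4.811, sinh(κL) = 61.40.
The exact tunnelling result is T⁻¹ = 1 + V₀² sinh²(κL) / [4E(V₀ − E)] = 4954, so T = 0.000202.

T = 0.000202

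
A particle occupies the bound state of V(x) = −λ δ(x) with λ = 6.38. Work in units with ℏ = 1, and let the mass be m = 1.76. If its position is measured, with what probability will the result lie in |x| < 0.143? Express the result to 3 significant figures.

P = 0.960

The normalised bound state is ψ = √κ e^{−κ|x|} with κ = mλ/ℏ² = 11.23.
P(|x| < d) = ∫_{−d}^{d} κ e^{−2κ|x|} dx = 1 − e^{−2κd} = 1 − e^{−3.211} = 0.9597.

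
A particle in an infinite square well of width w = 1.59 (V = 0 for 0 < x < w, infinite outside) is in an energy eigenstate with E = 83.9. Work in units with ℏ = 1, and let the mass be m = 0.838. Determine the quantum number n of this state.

For an infinite well E_n = n²π²ℏ²/(2mw²), so n = (w/πℏ)√(2mE).
n = (1.59/π) × √(2 × 0.838 × 83.9) = 6.002 → n = 6.

n = 6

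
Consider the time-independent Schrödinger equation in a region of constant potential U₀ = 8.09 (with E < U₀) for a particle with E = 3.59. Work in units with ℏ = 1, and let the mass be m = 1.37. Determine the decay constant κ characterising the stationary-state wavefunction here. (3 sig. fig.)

κ = 3.51

Since E < U₀ the TISE in this region is ψ'' = κ²ψ with κ = √(2m(U₀ − E))/ℏ.
κ = √(2 × 1.37 × 4.5) = 3.511.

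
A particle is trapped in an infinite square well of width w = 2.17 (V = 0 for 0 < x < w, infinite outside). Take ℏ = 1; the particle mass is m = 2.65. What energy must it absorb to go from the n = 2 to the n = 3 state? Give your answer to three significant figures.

ΔE = 1.98

E_n = n²π²ℏ²/(2mw²), so ΔE = (3² − 2²) π²ℏ²/(2mw²).
ΔE = 5 × π² / (2 × 2.65 × 2.17²) = 1.977.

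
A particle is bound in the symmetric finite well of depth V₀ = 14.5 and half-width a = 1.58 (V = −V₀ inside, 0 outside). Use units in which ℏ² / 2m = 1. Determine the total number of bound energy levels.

N = 4

Define the well-strength parameter z₀ = (a/ℏ)√(2mV₀) = 1.58 × √(2·0.5·14.5) = 6.016.
The even/odd transcendental equations gain one root per π/2 in z₀, giving N = 1 + ⌊2z₀/π⌋ = 1 + ⌊3.830⌋ = 4.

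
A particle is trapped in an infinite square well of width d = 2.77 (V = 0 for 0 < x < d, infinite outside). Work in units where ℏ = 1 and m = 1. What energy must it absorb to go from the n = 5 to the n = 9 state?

E_n = n²π²ℏ²/(2md²), so ΔE = (9² − 5²) π²ℏ²/(2md²).
ΔE = 56 × π² / (2 × 1 × 2.77²) = 36.02.

ΔE = 36.0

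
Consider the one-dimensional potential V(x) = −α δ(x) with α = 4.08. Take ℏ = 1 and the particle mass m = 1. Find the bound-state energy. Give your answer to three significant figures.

The bound state is ψ(x) = √κ e^{−κ|x|}. The derivative jump ψ'(0⁺) − ψ'(0⁻) = −(2mα/ℏ²)ψ(0) fixes κ = mα/ℏ² = 4.080.
Then E = −ℏ²κ²/(2m) = −mα²/(2ℏ²) = -8.323.

E = -8.32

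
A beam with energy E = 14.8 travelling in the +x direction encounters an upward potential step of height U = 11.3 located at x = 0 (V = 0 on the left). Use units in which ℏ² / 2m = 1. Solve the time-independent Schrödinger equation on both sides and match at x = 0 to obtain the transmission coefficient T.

T = 0.881

The wavenumbers are k₁ = √(2mE)/ℏ = 3.847 on the left and k₂ = √(2m(E − U))/ℏ = 1.871 on the right.
Continuity of ψ and ψ′ at the step yields the reflection amplitude r = (k₁ − k₂)/(k₁ + k₂) = 0.3456; thus R = |r|² = 0.1195, T = 0.8805.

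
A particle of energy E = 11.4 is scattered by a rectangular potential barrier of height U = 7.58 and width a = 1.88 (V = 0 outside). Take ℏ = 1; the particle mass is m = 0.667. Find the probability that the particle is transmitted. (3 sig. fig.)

T = 0.792

Above the barrier the interior wavenumber is k₂ = √(2m(E − U))/ℏ = 2.257, giving phase k₂a = 4.244.
T = [1 + U² sin²(k₂a) / (4E(E − U))]⁻¹ = 1/1.263 = 0.792.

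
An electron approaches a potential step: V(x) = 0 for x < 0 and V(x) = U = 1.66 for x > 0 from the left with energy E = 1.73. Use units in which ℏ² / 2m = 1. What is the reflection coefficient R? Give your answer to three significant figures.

On each side the TISE gives plane waves with k = √(2m(E − V))/ℏ: k₁ = √(2·½·1.73) = 1.315, k₂ = √(2·½·0.07) = 0.2646.
Matching ψ and ψ′ at x = 0 gives r = (k₁ − k₂)/(k₁ + k₂), so R = r² = 0.4423 and T = 1 − R = 0.5577.

R = 0.442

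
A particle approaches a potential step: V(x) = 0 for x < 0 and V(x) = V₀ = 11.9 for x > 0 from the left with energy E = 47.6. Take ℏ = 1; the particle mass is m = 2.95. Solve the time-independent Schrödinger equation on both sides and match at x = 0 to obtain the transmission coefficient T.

On each side the TISE gives plane waves with k = √(2m(E − V))/ℏ: k₁ = √(2·2.95·47.6) = 16.76, k₂ = √(2·2.95·35.7) = 14.51.
Continuity of ψ and ψ′ at the step yields the reflection amplitude r = (k₁ − k₂)/(k₁ + k₂) = 0.07180; thus R = |r|² = 0.005155, T = 0.9948.

T = 0.995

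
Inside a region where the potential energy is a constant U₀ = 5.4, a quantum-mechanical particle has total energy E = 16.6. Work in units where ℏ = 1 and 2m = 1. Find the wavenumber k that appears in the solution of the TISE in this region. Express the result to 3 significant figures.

k = 3.35

With E > U₀ the solution is oscillatory, ψ ∝ e^{±ikx} with k = √(2m(E − U₀))/ℏ.
k = √(2 × 0.5 × 11.2) = 3.347.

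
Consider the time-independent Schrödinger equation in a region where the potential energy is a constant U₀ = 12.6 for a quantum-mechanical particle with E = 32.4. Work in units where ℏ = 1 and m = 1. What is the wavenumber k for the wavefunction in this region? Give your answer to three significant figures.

With E > U₀ the solution is oscillatory, ψ ∝ e^{±ikx} with k = √(2m(E − U₀))/ℏ.
k = √(2 × 1 × 19.8) = 6.293.

k = 6.29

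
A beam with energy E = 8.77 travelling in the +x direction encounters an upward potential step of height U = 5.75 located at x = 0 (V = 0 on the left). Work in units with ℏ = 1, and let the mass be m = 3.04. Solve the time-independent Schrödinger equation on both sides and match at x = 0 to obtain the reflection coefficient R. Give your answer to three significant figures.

The wavenumbers are k₁ = √(2mE)/ℏ = 7.302 on the left and k₂ = √(2m(E − U))/ℏ = 4.285 on the right.
Continuity of ψ and ψ′ at the step yields the reflection amplitude r = (k₁ − k₂)/(k₁ + k₂) = 0.2604; thus R = |r|² = 0.06780, T = 0.9322.

R = 0.0678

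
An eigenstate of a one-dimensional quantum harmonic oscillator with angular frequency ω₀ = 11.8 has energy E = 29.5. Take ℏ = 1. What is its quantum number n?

n = 2

Invert E_n = (n + ½)ℏω₀: n = E/ℏω₀ − ½ = 2.000, so n = 2.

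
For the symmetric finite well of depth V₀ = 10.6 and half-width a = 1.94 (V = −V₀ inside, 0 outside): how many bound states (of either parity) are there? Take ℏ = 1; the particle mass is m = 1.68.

N = 8

Define the well-strength parameter z₀ = (a/ℏ)√(2mV₀) = 1.94 × √(2·1.68·10.6) = 11.58.
A new bound state (alternating even/odd) appears each time z₀ passes a multiple of π/2, so N = ⌊2z₀/π⌋ + 1 = ⌊7.371⌋ + 1 = 8.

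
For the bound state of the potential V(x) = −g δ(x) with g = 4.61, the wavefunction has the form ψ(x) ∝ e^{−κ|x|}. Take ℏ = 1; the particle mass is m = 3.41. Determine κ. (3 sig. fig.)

Integrating the TISE across x = 0 gives the cusp condition ψ'(0⁺) − ψ'(0⁻) = −(2mg/ℏ²)ψ(0).
With ψ ∝ e^{−κ|x|} this yields −2κ = −2mg/ℏ², so κ = mg/ℏ² = 15.72.

κ = 15.7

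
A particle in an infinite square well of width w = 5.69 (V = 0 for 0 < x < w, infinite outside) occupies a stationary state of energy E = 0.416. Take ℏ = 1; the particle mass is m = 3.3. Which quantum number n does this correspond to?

n = 3

From E_n = n²π²ℏ²/(2mw²) invert to n = √(2mw²E)/(πℏ).
n = (5.69/π) × √(2 × 3.3 × 0.416) = 3.001 → n = 3.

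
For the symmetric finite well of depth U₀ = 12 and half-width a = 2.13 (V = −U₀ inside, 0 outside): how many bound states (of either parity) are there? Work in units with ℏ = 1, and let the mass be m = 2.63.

N = 11

Define the well-strength parameter z₀ = (a/ℏ)√(2mU₀) = 2.13 × √(2·2.63·12) = 16.92.
The even/odd transcendental equations gain one root per π/2 in z₀, giving N = 1 + ⌊2z₀/π⌋ = 1 + ⌊10.77⌋ = 11.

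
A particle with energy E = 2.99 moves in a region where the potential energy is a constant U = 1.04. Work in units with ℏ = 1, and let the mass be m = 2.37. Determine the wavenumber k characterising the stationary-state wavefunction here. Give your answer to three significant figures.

k = 3.04

With E > U the solution is oscillatory, ψ ∝ e^{±ikx} with k = √(2m(E − U))/ℏ.
k = √(2 × 2.37 × 1.95) = 3.040.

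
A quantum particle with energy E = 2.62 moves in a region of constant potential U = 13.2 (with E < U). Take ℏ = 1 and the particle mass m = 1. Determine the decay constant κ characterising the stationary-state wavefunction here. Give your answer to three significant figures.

Since E < U the TISE in this region is ψ'' = κ²ψ with κ = √(2m(U − E))/ℏ.
κ = √(2 × 1 × 10.58) = 4.600.

κ = 4.60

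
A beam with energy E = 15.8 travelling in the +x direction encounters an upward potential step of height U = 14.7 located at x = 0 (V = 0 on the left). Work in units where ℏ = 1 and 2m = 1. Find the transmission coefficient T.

On each side the TISE gives plane waves with k = √(2m(E − V))/ℏ: k₁ = √(2·½·15.8) = 3.975, k₂ = √(2·½·1.1) = 1.049.
Continuity of ψ and ψ′ at the step yields the reflection amplitude r = (k₁ − k₂)/(k₁ + k₂) = 0.5825; thus R = |r|² = 0.3393, T = 0.6607.

T = 0.661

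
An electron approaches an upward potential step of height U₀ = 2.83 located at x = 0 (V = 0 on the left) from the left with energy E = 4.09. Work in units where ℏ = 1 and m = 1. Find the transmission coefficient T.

On each side the TISE gives plane waves with k = √(2m(E − V))/ℏ: k₁ = √(2·1·4.09) = 2.860, k₂ = √(2·1·1.26) = 1.587.
Matching ψ and ψ′ at x = 0 gives r = (k₁ − k₂)/(k₁ + k₂), so R = r² = 0.08188 and T = 1 − R = 0.9181.

T = 0.918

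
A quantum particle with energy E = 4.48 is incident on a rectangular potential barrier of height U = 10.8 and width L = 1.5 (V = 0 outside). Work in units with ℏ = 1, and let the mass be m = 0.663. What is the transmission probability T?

E < U: inside the barrier ψ ∝ e^{±κx} with κ = √(2m(U − E))/ℏ = 2.895.
κL = 4.342, sinh(κL) = 38.44.
Matching ψ, ψ′ at both faces gives T = [1 + U² sinh²(κL) / (4E(U − E))]⁻¹ = 1/1523 = 0.000657.

T = 0.000657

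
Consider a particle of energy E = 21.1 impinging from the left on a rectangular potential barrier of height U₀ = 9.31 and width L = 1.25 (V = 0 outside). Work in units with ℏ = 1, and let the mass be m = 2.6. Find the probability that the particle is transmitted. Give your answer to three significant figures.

T = 0.989

Above the barrier the interior wavenumber is k₂ = √(2m(E − U₀))/ℏ = 7.830, giving phase k₂L = 9.787.
Matching at both interfaces gives T⁻¹ = 1 + U₀² sin²(k₂L) / [4E(E − U₀)] = 1.011, hence T = 0.989.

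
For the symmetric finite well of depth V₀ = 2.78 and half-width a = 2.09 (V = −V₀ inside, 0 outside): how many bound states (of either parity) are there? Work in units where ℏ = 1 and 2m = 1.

N = 3

The dimensionless depth is z₀ = a√(2mV₀)/ℏ = 2.09 × √(2.780) = 3.485.
A new bound state (alternating even/odd) appears each time z₀ passes a multiple of π/2, so N = ⌊2z₀/π⌋ + 1 = ⌊2.218⌋ + 1 = 3.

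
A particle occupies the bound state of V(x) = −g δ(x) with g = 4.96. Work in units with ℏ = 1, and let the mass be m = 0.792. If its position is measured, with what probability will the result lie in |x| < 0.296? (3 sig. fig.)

P = 0.902

The normalised bound state is ψ = √κ e^{−κ|x|} with κ = mg/ℏ² = 3.928.
P(|x| < d) = ∫_{−d}^{d} κ e^{−2κ|x|} dx = 1 − e^{−2κd} = 1 − e^{−2.326} = 0.9023.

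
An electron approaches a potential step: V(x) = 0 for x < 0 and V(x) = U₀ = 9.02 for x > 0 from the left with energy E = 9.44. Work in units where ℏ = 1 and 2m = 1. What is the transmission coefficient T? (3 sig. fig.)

T = 0.575

On each side the TISE gives plane waves with k = √(2m(E − V))/ℏ: k₁ = √(2·½·9.44) = 3.072, k₂ = √(2·½·0.42) = 0.6481.
Matching ψ and ψ′ at x = 0 gives r = (k₁ − k₂)/(k₁ + k₂), so R = r² = 0.4246 and T = 1 − R = 0.5754.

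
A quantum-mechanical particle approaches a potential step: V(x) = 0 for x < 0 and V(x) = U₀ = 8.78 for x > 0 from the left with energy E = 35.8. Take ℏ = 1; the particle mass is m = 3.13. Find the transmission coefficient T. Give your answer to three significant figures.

T = 0.995

The wavenumbers are k₁ = √(2mE)/ℏ = 14.97 on the left and k₂ = √(2m(E − U₀))/ℏ = 13.01 on the right.
Matching ψ and ψ′ at x = 0 gives r = (k₁ − k₂)/(k₁ + k₂), so R = r² = 0.004932 and T = 1 − R = 0.9951.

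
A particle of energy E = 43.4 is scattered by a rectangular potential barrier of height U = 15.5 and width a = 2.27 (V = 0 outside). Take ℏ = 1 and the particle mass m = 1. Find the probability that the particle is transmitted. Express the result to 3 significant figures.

T = 0.957

Above the barrier the interior wavenumber is k₂ = √(2m(E − U))/ℏ = 7.470, giving phase k₂a = 16.96.
Matching at both interfaces gives T⁻¹ = 1 + U² sin²(k₂a) / [4E(E − U)] = 1.045, hence T = 0.957.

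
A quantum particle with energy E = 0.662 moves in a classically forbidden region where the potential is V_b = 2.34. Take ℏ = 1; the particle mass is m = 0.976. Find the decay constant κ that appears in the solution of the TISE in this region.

Since E < V_b the TISE in this region is ψ'' = κ²ψ with κ = √(2m(V_b − E))/ℏ.
κ = √(2 × 0.976 × 1.678) = 1.810.

κ = 1.81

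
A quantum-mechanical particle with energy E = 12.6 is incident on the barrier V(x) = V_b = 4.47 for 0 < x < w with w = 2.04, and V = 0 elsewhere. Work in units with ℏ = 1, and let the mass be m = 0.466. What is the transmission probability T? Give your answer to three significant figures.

T = 0.982

Above the barrier the interior wavenumber is k₂ = √(2m(E − V_b))/ℏ = 2.753, giving phase k₂w = 5.615.
Matching at both interfaces gives T⁻¹ = 1 + V_b² sin²(k₂w) / [4E(E − V_b)] = 1.019, hence T = 0.982.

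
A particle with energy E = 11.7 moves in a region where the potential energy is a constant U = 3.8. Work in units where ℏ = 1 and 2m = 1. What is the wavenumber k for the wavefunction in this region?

k = 2.81

With E > U the solution is oscillatory, ψ ∝ e^{±ikx} with k = √(2m(E − U))/ℏ.
k = √(2 × 0.5 × 7.9) = 2.811.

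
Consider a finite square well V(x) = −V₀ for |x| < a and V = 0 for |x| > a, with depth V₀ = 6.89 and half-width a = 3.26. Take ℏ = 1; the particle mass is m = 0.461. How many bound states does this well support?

The dimensionless depth is z₀ = a√(2mV₀)/ℏ = 3.26 × √(6.353) = 8.217.
A new bound state (alternating even/odd) appears each time z₀ passes a multiple of π/2, so N = ⌊2z₀/π⌋ + 1 = ⌊5.231⌋ + 1 = 6.

N = 6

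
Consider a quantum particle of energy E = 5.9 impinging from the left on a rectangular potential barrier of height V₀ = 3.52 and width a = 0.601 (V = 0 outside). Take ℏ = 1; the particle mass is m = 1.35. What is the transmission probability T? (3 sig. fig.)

E > V₀: inside the barrier k₂ = √(2m(E − V₀))/ℏ = 2.535, k₂a = 1.524.
Matching at both interfaces gives T⁻¹ = 1 + V₀² sin²(k₂a) / [4E(E − V₀)] = 1.220, hence T = 0.820.

T = 0.820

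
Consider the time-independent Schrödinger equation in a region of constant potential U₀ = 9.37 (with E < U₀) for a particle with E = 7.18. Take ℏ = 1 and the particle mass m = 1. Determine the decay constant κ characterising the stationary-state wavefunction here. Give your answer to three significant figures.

Since E < U₀ the TISE in this region is ψ'' = κ²ψ with κ = √(2m(U₀ − E))/ℏ.
κ = √(2 × 1 × 2.19) = 2.093.

κ = 2.09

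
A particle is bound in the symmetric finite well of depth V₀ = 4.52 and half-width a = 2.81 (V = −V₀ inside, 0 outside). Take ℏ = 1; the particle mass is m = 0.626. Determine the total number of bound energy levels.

The dimensionless depth is z₀ = a√(2mV₀)/ℏ = 2.81 × √(5.659) = 6.685.
A new bound state (alternating even/odd) appears each time z₀ passes a multiple of π/2, so N = ⌊2z₀/π⌋ + 1 = ⌊4.256⌋ + 1 = 5.

N = 5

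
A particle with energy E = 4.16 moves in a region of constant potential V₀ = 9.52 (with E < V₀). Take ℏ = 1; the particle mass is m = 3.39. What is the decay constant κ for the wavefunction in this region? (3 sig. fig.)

κ = 6.03

Since E < V₀ the TISE in this region is ψ'' = κ²ψ with κ = √(2m(V₀ − E))/ℏ.
κ = √(2 × 3.39 × 5.36) = 6.028.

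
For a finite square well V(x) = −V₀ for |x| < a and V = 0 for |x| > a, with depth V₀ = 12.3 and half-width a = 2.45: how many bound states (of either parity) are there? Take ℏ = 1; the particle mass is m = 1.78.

Define the well-strength parameter z₀ = (a/ℏ)√(2mV₀) = 2.45 × √(2·1.78·12.3) = 16.21.
A new bound state (alternating even/odd) appears each time z₀ passes a multiple of π/2, so N = ⌊2z₀/π⌋ + 1 = ⌊10.32⌋ + 1 = 11.

N = 11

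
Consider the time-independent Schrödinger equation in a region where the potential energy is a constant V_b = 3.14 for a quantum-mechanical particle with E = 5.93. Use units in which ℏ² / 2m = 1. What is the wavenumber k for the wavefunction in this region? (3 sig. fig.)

k = 1.67

With E > V_b the solution is oscillatory, ψ ∝ e^{±ikx} with k = √(2m(E − V_b))/ℏ.
k = √(2 × 0.5 × 2.79) = 1.670.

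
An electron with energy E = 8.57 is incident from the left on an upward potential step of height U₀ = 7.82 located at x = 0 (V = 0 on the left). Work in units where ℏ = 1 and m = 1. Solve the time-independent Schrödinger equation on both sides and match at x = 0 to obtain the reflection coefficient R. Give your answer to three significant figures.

On each side the TISE gives plane waves with k = √(2m(E − V))/ℏ: k₁ = √(2·1·8.57) = 4.140, k₂ = √(2·1·0.75) = 1.225.
Continuity of ψ and ψ′ at the step yields the reflection amplitude r = (k₁ − k₂)/(k₁ + k₂) = 0.5434; thus R = |r|² = 0.2953, T = 0.7047.

R = 0.295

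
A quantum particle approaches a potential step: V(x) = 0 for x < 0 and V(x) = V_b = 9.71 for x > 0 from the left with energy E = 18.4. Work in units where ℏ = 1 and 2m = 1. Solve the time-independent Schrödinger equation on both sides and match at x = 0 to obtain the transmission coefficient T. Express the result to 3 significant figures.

The wavenumbers are k₁ = √(2mE)/ℏ = 4.290 on the left and k₂ = √(2m(E − V_b))/ℏ = 2.948 on the right.
Continuity of ψ and ψ′ at the step yields the reflection amplitude r = (k₁ − k₂)/(k₁ + k₂) = 0.1854; thus R = |r|² = 0.03436, T = 0.9656.

T = 0.966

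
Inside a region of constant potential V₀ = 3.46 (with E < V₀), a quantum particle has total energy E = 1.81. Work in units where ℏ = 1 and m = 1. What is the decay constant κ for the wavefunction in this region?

Since E < V₀ the TISE in this region is ψ'' = κ²ψ with κ = √(2m(V₀ − E))/ℏ.
κ = √(2 × 1 × 1.65) = 1.817.

κ = 1.82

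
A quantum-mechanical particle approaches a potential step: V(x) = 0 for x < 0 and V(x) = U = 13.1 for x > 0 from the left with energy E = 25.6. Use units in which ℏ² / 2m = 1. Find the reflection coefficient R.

The wavenumbers are k₁ = √(2mE)/ℏ = 5.060 on the left and k₂ = √(2m(E − U))/ℏ = 3.536 on the right.
Continuity of ψ and ψ′ at the step yields the reflection amplitude r = (k₁ − k₂)/(k₁ + k₂) = 0.1773; thus R = |r|² = 0.03144, T = 0.9686.

R = 0.0314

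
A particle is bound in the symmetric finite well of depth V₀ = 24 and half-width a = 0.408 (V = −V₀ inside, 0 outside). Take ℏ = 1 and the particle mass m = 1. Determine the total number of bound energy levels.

The dimensionless depth is z₀ = a√(2mV₀)/ℏ = 0.408 × √(48.00) = 2.827.
The even/odd transcendental equations gain one root per π/2 in z₀, giving N = 1 + ⌊2z₀/π⌋ = 1 + ⌊1.800⌋ = 2.

N = 2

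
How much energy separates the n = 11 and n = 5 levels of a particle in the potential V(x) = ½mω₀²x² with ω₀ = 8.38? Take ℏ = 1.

E_n = ℏω₀(n + ½), so ΔE = (11 − 5) ℏω₀ = 6 × 8.38 = 50.28.

ΔE = 50.3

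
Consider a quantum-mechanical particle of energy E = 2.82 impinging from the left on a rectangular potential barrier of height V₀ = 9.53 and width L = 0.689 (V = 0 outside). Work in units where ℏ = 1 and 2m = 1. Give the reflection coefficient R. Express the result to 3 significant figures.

E < V₀: inside the barrier ψ ∝ e^{±κx} with κ = √(2m(V₀ − E))/ℏ = 2.590.
κL = 1.785, sinh(κL) = 2.895.
Matching ψ, ψ′ at both faces gives T = [1 + V₀² sinh²(κL) / (4E(V₀ − E))]⁻¹ = 1/11.06 = 0.0904.
R = 1 − T = 0.910.

R = 0.910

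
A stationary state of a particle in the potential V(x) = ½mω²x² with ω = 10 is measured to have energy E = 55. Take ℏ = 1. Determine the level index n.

n = 5

Invert E_n = (n + ½)ℏω: n = E/ℏω − ½ = 5.000, so n = 5.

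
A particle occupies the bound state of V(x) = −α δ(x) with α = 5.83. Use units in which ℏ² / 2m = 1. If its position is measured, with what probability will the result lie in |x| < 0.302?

P = 0.828

The normalised bound state is ψ = √κ e^{−κ|x|} with κ = mα/ℏ² = 2.915.
P(|x| < d) = ∫_{−d}^{d} κ e^{−2κ|x|} dx = 1 − e^{−2κd} = 1 − e^{−1.761} = 0.8281.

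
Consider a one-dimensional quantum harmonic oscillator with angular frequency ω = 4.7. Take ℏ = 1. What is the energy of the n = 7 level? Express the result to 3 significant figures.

The oscillator eigenvalues are E_n = ℏω(n + ½), so E_7 = 4.7 × 7.5 = 35.25.

E = 35.3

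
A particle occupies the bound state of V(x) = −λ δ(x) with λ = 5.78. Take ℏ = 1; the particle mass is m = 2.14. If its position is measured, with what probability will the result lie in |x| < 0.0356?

The normalised bound state is ψ = √κ e^{−κ|x|} with κ = mλ/ℏ² = 12.37.
P(|x| < d) = ∫_{−d}^{d} κ e^{−2κ|x|} dx = 1 − e^{−2κd} = 1 − e^{−0.8807} = 0.5855.

P = 0.586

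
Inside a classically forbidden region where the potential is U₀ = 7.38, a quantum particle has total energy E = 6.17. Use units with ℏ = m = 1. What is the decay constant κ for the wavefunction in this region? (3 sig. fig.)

Since E < U₀ the TISE in this region is ψ'' = κ²ψ with κ = √(2m(U₀ − E))/ℏ.
κ = √(2 × 1 × 1.21) = 1.556.

κ = 1.56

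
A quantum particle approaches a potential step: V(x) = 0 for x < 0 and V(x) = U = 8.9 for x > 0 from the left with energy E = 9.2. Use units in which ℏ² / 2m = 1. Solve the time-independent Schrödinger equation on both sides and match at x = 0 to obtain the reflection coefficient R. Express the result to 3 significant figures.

R = 0.482

The wavenumbers are k₁ = √(2mE)/ℏ = 3.033 on the left and k₂ = √(2m(E − U))/ℏ = 0.5477 on the right.
Continuity of ψ and ψ′ at the step yields the reflection amplitude r = (k₁ − k₂)/(k₁ + k₂) = 0.6941; thus R = |r|² = 0.4818, T = 0.5182.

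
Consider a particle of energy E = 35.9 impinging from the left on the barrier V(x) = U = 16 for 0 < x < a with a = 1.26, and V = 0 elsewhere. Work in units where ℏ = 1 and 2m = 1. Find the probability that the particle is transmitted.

Above the barrier the interior wavenumber is k₂ = √(2m(E − U))/ℏ = 4.461, giving phase k₂a = 5.621.
T = [1 + U² sin²(k₂a) / (4E(E − U))]⁻¹ = 1/1.034 = 0.967.

T = 0.967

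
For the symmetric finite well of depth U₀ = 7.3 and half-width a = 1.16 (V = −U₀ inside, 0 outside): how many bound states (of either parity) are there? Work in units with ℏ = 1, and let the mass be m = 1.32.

Define the well-strength parameter z₀ = (a/ℏ)√(2mU₀) = 1.16 × √(2·1.32·7.3) = 5.092.
A new bound state (alternating even/odd) appears each time z₀ passes a multiple of π/2, so N = ⌊2z₀/π⌋ + 1 = ⌊3.242⌋ + 1 = 4.

N = 4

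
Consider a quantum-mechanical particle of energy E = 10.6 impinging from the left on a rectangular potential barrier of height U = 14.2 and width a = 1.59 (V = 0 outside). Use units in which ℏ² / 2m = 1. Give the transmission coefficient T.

T = 0.00724

E < U: inside the barrier ψ ∝ e^{±κx} with κ = √(2m(U − E))/ℏ = 1.897.
κa = 3.017, sinh(κa) = 10.19.
Matching ψ, ψ′ at both faces gives T = [1 + U² sinh²(κa) / (4E(U − E))]⁻¹ = 1/138.1 = 0.00724.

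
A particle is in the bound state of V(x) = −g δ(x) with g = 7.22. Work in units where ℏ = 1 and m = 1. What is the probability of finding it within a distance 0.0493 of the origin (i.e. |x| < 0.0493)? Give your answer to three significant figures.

P = 0.509

The normalised bound state is ψ = √κ e^{−κ|x|} with κ = mg/ℏ² = 7.220.
P(|x| < d) = ∫_{−d}^{d} κ e^{−2κ|x|} dx = 1 − e^{−2κd} = 1 − e^{−0.7119} = 0.5093.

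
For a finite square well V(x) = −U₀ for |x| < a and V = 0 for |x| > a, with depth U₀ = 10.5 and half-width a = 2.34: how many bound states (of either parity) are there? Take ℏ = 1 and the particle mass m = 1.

Define the well-strength parameter z₀ = (a/ℏ)√(2mU₀) = 2.34 × √(2·1·10.5) = 10.72.
The even/odd transcendental equations gain one root per π/2 in z₀, giving N = 1 + ⌊2z₀/π⌋ = 1 + ⌊6.827⌋ = 7.

N = 7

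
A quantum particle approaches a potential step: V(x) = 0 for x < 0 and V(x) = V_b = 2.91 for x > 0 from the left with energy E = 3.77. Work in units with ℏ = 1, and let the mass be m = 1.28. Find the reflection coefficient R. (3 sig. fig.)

R = 0.125

On each side the TISE gives plane waves with k = √(2m(E − V))/ℏ: k₁ = √(2·1.28·3.77) = 3.107, k₂ = √(2·1.28·0.86) = 1.484.
Matching ψ and ψ′ at x = 0 gives r = (k₁ − k₂)/(k₁ + k₂), so R = r² = 0.1250 and T = 1 − R = 0.8750.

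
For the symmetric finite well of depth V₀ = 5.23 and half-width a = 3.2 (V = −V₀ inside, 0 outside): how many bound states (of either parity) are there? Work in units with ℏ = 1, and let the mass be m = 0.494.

Define the well-strength parameter z₀ = (a/ℏ)√(2mV₀) = 3.2 × √(2·0.494·5.23) = 7.274.
The even/odd transcendental equations gain one root per π/2 in z₀, giving N = 1 + ⌊2z₀/π⌋ = 1 + ⌊4.631⌋ = 5.

N = 5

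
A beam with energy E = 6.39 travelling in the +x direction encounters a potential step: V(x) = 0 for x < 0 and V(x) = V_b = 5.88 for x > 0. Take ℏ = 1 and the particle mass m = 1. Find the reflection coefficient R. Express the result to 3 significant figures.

The wavenumbers are k₁ = √(2mE)/ℏ = 3.575 on the left and k₂ = √(2m(E − V_b))/ℏ = 1.010 on the right.
Matching ψ and ψ′ at x = 0 gives r = (k₁ − k₂)/(k₁ + k₂), so R = r² = 0.3130 and T = 1 − R = 0.6870.

R = 0.313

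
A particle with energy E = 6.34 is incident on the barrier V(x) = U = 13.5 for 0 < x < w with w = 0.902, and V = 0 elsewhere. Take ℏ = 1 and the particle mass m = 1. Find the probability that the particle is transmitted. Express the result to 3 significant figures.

T = 0.00431

Since E < U the interior solution is evanescent with decay constant κ = √(2m(U − E))/ℏ = 3.784.
κw = 3.413, sinh(κw) = 15.17.
The exact tunnelling result is T⁻¹ = 1 + U² sinh²(κw) / [4E(U − E)] = 231.9, so T = 0.00431.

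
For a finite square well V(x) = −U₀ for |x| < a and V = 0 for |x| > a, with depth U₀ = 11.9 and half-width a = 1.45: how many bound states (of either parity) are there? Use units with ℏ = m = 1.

The dimensionless depth is z₀ = a√(2mU₀)/ℏ = 1.45 × √(23.80) = 7.074.
A new bound state (alternating even/odd) appears each time z₀ passes a multiple of π/2, so N = ⌊2z₀/π⌋ + 1 = ⌊4.503⌋ + 1 = 5.

N = 5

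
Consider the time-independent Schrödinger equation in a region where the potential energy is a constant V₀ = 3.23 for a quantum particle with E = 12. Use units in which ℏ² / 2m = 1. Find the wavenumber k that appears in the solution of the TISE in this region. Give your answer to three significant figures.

With E > V₀ the solution is oscillatory, ψ ∝ e^{±ikx} with k = √(2m(E − V₀))/ℏ.
k = √(2 × 0.5 × 8.77) = 2.961.

k = 2.96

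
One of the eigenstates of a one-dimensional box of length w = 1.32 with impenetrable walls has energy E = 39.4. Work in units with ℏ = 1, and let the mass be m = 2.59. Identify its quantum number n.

n = 6

From E_n = n²π²ℏ²/(2mw²) invert to n = √(2mw²E)/(πℏ).
n = (1.32/π) × √(2 × 2.59 × 39.4) = 6.003 → n = 6.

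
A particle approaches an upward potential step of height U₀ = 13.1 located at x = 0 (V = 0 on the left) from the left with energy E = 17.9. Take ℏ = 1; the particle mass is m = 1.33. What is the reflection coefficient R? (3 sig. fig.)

R = 0.101

On each side the TISE gives plane waves with k = √(2m(E − V))/ℏ: k₁ = √(2·1.33·17.9) = 6.900, k₂ = √(2·1.33·4.8) = 3.573.
Matching ψ and ψ′ at x = 0 gives r = (k₁ − k₂)/(k₁ + k₂), so R = r² = 0.1009 and T = 1 − R = 0.8991.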